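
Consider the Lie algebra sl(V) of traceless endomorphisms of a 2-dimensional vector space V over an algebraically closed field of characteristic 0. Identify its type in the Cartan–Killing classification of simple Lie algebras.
A_1 (sl(2))

This is sl(2), which has dimension 2^2 - 1 = 3 and rank 2 - 1 = 1 (a Cartan subalgebra is the diagonal traceless matrices). In the classification of classical Lie algebras, the special linear algebra sl(n+1) has type A_n; here n = 1, so the Dynkin diagram is a chain of 1 nodes with single edges (A_1). Hence the type is A_1.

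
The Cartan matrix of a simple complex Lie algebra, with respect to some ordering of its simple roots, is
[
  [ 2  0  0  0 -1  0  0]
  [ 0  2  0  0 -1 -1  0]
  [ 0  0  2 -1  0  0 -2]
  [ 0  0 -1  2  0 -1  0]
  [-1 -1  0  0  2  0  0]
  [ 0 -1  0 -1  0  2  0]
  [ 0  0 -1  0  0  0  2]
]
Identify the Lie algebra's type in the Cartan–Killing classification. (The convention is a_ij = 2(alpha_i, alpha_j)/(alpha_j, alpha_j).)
B7

The matrix has rank 7 with 2's on the diagonal. Reading the off-diagonal entries as Dynkin edges (a single edge where a_ij = a_ji = -1; a double or triple edge where a_ij * a_ji = 2 or 3), the diagram is a chain of 7 nodes with a double edge at one end; the terminal node there is the unique short simple root (B_7). One simple-root ordering that puts it in standard form is (alpha_1, alpha_5, alpha_2, alpha_6, alpha_4, alpha_3, alpha_7). So the algebra is type B_7, i.e. so(15).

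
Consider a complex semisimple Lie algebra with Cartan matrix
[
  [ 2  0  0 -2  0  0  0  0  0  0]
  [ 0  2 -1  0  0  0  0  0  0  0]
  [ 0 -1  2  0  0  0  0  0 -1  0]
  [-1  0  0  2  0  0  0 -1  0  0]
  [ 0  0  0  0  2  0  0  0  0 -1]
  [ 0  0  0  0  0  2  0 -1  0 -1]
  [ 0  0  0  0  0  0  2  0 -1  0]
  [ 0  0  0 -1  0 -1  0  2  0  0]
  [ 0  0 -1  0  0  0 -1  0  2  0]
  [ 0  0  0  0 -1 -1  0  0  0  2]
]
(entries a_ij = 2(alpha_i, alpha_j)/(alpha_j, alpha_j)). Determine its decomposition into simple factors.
A_4 + C_6

The diagram associated to this matrix has two connected components: the simple roots {alpha_2, alpha_3, alpha_7, alpha_9} form a chain of 4 nodes with single edges (A_4), and {alpha_1, alpha_4, alpha_5, alpha_6, alpha_8, alpha_10} form a chain of 6 nodes with a double edge at one end; the terminal node there is the unique long simple root (C_6). A semisimple Lie algebra decomposes uniquely as the direct sum of simple ideals, one per connected component of its Dynkin diagram, so g ≅ A_4 ⊕ C_6 (dimension 24 + 78 = 102).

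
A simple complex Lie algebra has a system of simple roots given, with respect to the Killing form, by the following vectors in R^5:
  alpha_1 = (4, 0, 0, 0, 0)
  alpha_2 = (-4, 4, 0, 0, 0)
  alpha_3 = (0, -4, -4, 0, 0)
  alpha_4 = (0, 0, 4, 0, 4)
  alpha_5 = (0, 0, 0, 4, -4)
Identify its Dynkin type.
Compute the Cartan integers a_ij = 2(alpha_i, alpha_j)/(alpha_j, alpha_j); the resulting 5x5 Cartan matrix is
[[2, -1, 0, 0, 0], [-2, 2, -1, 0, 0], [0, -1, 2, -1, 0], [0, 0, -1, 2, -1], [0, 0, 0, -1, 2]].
The roots have two lengths (squared-length ratio 2:1); the short ones are alpha_{1}. The associated Dynkin diagram is a chain of 5 nodes with a double edge at one end; the terminal node there is the unique short simple root (B_5), so the type is B_5 (the algebra so(11)).

B_5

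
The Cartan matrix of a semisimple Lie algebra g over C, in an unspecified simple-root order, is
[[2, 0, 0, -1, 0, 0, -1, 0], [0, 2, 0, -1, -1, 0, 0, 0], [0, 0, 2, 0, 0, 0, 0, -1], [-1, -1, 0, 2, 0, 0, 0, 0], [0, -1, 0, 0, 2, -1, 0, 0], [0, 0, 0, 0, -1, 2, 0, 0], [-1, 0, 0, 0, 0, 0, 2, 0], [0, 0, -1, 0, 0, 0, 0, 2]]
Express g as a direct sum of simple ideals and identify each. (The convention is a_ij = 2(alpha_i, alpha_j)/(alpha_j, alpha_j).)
The diagram associated to this matrix has two connected components: the simple roots {alpha_3, alpha_8} form a chain of 2 nodes with single edges (A_2), and {alpha_1, alpha_2, alpha_4, alpha_5, alpha_6, alpha_7} form a chain of 6 nodes with single edges (A_6). A semisimple Lie algebra decomposes uniquely as the direct sum of simple ideals, one per connected component of its Dynkin diagram, so g ≅ A_2 ⊕ A_6 (dimension 8 + 48 = 56).

A2 ⊕ A6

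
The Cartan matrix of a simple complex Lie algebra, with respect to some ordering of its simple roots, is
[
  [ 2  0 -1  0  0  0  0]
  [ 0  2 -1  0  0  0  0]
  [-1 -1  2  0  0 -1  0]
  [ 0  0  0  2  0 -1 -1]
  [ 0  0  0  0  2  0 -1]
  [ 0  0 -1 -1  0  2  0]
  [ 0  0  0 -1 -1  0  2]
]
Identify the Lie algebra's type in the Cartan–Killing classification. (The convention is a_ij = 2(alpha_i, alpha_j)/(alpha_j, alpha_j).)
D_7 (so(14))

The matrix has rank 7 with 2's on the diagonal. Reading the off-diagonal entries as Dynkin edges (a single edge where a_ij = a_ji = -1; a double or triple edge where a_ij * a_ji = 2 or 3), the diagram is a chain of 5 nodes with a fork of two nodes at one end (D_7). One simple-root ordering that puts it in standard form is (alpha_5, alpha_7, alpha_4, alpha_6, alpha_3, alpha_1, alpha_2). So the algebra is type D_7, i.e. so(14).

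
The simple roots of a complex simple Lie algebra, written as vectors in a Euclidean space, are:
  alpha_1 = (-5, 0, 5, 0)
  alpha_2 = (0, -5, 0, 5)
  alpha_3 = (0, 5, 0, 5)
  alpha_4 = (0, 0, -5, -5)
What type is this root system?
type D_4

Compute the Cartan integers a_ij = 2(alpha_i, alpha_j)/(alpha_j, alpha_j); the resulting 4x4 Cartan matrix is
[[2, 0, 0, -1], [0, 2, 0, -1], [0, 0, 2, -1], [-1, -1, -1, 2]].
All simple roots have the same length, so the diagram is simply laced. The associated Dynkin diagram is a chain of 2 nodes with a fork of two nodes at one end (D_4), so the type is D_4 (the algebra so(8)).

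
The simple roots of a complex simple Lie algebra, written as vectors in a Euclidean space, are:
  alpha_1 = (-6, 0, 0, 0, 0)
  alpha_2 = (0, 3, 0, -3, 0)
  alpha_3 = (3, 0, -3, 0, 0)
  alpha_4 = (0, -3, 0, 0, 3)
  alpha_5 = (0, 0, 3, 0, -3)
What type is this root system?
C5

Compute the Cartan integers a_ij = 2(alpha_i, alpha_j)/(alpha_j, alpha_j); the resulting 5x5 Cartan matrix is
[[2, 0, -2, 0, 0], [0, 2, 0, -1, 0], [-1, 0, 2, 0, -1], [0, -1, 0, 2, -1], [0, 0, -1, -1, 2]].
The roots have two lengths (squared-length ratio 2:1); the short ones are alpha_{2,3,4,5}. The associated Dynkin diagram is a chain of 5 nodes with a double edge at one end; the terminal node there is the unique long simple root (C_5), so the type is C_5 (the algebra sp(10)).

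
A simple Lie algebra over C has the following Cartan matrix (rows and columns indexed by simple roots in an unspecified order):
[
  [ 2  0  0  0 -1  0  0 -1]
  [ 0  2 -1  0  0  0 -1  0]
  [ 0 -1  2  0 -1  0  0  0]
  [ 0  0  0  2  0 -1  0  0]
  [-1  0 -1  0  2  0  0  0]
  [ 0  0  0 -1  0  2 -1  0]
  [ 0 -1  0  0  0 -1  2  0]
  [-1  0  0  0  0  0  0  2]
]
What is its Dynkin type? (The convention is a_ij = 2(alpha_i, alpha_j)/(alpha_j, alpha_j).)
A_8 (sl(9))

The matrix has rank 8 with 2's on the diagonal. Reading the off-diagonal entries as Dynkin edges (a single edge where a_ij = a_ji = -1; a double or triple edge where a_ij * a_ji = 2 or 3), the diagram is a chain of 8 nodes with single edges (A_8). One simple-root ordering that puts it in standard form is (alpha_8, alpha_1, alpha_5, alpha_3, alpha_2, alpha_7, alpha_6, alpha_4). So the algebra is type A_8, i.e. sl(9).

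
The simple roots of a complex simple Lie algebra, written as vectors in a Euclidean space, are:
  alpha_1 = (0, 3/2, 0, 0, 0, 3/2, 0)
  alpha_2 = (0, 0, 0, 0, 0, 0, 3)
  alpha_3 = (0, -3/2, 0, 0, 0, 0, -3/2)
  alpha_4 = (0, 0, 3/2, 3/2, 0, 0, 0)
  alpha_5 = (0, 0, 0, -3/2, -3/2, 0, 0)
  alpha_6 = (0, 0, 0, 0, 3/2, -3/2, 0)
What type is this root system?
Compute the Cartan integers a_ij = 2(alpha_i, alpha_j)/(alpha_j, alpha_j); the resulting 6x6 Cartan matrix is
[[2, 0, -1, 0, 0, -1], [0, 2, -2, 0, 0, 0], [-1, -1, 2, 0, 0, 0], [0, 0, 0, 2, -1, 0], [0, 0, 0, -1, 2, -1], [-1, 0, 0, 0, -1, 2]].
The roots have two lengths (squared-length ratio 2:1); the short ones are alpha_{1,3,4,5,6}. The associated Dynkin diagram is a chain of 6 nodes with a double edge at one end; the terminal node there is the unique long simple root (C_6), so the type is C_6 (the algebra sp(12)).

C_6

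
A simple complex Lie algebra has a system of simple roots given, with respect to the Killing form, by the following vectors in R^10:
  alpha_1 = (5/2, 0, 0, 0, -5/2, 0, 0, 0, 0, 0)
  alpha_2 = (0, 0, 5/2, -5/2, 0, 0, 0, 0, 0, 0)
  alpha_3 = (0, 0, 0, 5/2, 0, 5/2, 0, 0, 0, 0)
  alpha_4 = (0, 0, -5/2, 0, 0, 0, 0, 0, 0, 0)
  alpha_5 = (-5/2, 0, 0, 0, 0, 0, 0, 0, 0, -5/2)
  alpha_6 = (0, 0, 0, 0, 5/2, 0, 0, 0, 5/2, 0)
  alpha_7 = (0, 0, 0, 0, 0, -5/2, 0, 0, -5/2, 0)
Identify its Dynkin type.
Compute the Cartan integers a_ij = 2(alpha_i, alpha_j)/(alpha_j, alpha_j); the resulting 7x7 Cartan matrix is
[[2, 0, 0, 0, -1, -1, 0], [0, 2, -1, -2, 0, 0, 0], [0, -1, 2, 0, 0, 0, -1], [0, -1, 0, 2, 0, 0, 0], [-1, 0, 0, 0, 2, 0, 0], [-1, 0, 0, 0, 0, 2, -1], [0, 0, -1, 0, 0, -1, 2]].
The roots have two lengths (squared-length ratio 2:1); the short ones are alpha_{4}. The associated Dynkin diagram is a chain of 7 nodes with a double edge at one end; the terminal node there is the unique short simple root (B_7), so the type is B_7 (the algebra so(15)).

B_7 (so(15))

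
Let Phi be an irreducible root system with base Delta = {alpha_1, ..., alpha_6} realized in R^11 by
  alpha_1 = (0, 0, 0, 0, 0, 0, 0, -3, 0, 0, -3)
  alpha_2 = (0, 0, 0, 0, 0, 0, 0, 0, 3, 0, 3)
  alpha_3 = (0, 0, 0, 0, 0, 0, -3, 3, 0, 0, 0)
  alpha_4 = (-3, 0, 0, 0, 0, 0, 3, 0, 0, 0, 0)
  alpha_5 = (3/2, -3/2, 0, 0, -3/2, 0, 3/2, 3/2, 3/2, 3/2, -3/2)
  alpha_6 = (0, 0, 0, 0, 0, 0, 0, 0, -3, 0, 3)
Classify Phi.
Compute the Cartan integers a_ij = 2(alpha_i, alpha_j)/(alpha_j, alpha_j); the resulting 6x6 Cartan matrix is
[[2, -1, -1, 0, 0, -1], [-1, 2, 0, 0, 0, 0], [-1, 0, 2, -1, 0, 0], [0, 0, -1, 2, 0, 0], [0, 0, 0, 0, 2, -1], [-1, 0, 0, 0, -1, 2]].
All simple roots have the same length, so the diagram is simply laced. The associated Dynkin diagram is a chain of 5 nodes with one extra node attached to the third node from one end (E_6), so the type is E_6.

E_6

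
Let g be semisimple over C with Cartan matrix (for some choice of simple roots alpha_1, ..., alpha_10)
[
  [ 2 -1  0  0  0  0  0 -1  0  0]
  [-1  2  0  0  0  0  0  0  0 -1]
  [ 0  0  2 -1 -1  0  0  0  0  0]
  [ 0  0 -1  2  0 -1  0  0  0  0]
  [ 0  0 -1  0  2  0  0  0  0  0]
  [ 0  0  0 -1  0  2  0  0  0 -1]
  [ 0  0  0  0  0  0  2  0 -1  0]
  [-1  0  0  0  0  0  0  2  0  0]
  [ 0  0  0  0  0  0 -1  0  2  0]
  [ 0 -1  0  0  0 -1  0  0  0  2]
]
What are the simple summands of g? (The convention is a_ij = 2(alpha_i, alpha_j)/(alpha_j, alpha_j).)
type A_2 ⊕ type A_8

The diagram associated to this matrix has two connected components: the simple roots {alpha_7, alpha_9} form a chain of 2 nodes with single edges (A_2), and {alpha_1, alpha_2, alpha_3, alpha_4, alpha_5, alpha_6, alpha_8, alpha_10} form a chain of 8 nodes with single edges (A_8). A semisimple Lie algebra decomposes uniquely as the direct sum of simple ideals, one per connected component of its Dynkin diagram, so g ≅ A_2 ⊕ A_8 (dimension 8 + 80 = 88).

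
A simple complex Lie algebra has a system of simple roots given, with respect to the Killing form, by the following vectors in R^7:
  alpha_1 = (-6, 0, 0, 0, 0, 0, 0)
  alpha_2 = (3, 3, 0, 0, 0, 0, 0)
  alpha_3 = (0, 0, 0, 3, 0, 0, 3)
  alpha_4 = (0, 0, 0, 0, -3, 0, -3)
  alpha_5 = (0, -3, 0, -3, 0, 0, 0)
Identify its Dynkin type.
C5

Compute the Cartan integers a_ij = 2(alpha_i, alpha_j)/(alpha_j, alpha_j); the resulting 5x5 Cartan matrix is
[[2, -2, 0, 0, 0], [-1, 2, 0, 0, -1], [0, 0, 2, -1, -1], [0, 0, -1, 2, 0], [0, -1, -1, 0, 2]].
The roots have two lengths (squared-length ratio 2:1); the short ones are alpha_{2,3,4,5}. The associated Dynkin diagram is a chain of 5 nodes with a double edge at one end; the terminal node there is the unique long simple root (C_5), so the type is C_5 (the algebra sp(10)).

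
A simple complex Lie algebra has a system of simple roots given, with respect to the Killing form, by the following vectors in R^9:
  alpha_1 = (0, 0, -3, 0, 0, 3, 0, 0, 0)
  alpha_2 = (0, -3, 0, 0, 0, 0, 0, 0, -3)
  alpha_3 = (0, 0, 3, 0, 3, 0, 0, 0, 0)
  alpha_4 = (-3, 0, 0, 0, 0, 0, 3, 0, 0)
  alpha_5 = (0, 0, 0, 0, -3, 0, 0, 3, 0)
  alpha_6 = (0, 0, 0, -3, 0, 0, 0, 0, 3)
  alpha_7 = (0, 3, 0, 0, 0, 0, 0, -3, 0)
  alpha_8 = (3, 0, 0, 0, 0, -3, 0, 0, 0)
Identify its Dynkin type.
Compute the Cartan integers a_ij = 2(alpha_i, alpha_j)/(alpha_j, alpha_j); the resulting 8x8 Cartan matrix is
[[2, 0, -1, 0, 0, 0, 0, -1], [0, 2, 0, 0, 0, -1, -1, 0], [-1, 0, 2, 0, -1, 0, 0, 0], [0, 0, 0, 2, 0, 0, 0, -1], [0, 0, -1, 0, 2, 0, -1, 0], [0, -1, 0, 0, 0, 2, 0, 0], [0, -1, 0, 0, -1, 0, 2, 0], [-1, 0, 0, -1, 0, 0, 0, 2]].
All simple roots have the same length, so the diagram is simply laced. The associated Dynkin diagram is a chain of 8 nodes with single edges (A_8), so the type is A_8 (the algebra sl(9)).

A_8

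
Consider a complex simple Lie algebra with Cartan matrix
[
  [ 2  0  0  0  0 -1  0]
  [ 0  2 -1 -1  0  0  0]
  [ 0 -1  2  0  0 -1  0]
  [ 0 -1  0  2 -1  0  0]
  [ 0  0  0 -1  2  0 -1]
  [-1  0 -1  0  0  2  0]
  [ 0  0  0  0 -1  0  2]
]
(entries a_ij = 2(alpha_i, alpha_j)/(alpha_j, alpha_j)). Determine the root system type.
A_7

The matrix has rank 7 with 2's on the diagonal. Reading the off-diagonal entries as Dynkin edges (a single edge where a_ij = a_ji = -1; a double or triple edge where a_ij * a_ji = 2 or 3), the diagram is a chain of 7 nodes with single edges (A_7). One simple-root ordering that puts it in standard form is (alpha_7, alpha_5, alpha_4, alpha_2, alpha_3, alpha_6, alpha_1). So the algebra is type A_7, i.e. sl(8).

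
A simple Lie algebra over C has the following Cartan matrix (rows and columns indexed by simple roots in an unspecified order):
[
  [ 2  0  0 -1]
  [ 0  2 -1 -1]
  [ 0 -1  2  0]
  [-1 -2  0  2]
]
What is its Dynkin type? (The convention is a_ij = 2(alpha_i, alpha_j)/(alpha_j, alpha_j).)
F4

The matrix has rank 4 with 2's on the diagonal. Reading the off-diagonal entries as Dynkin edges (a single edge where a_ij = a_ji = -1; a double or triple edge where a_ij * a_ji = 2 or 3), the diagram is a chain of 4 nodes with a double edge between the middle two (F_4). One simple-root ordering that puts it in standard form is (alpha_1, alpha_4, alpha_2, alpha_3). So the algebra is type F_4.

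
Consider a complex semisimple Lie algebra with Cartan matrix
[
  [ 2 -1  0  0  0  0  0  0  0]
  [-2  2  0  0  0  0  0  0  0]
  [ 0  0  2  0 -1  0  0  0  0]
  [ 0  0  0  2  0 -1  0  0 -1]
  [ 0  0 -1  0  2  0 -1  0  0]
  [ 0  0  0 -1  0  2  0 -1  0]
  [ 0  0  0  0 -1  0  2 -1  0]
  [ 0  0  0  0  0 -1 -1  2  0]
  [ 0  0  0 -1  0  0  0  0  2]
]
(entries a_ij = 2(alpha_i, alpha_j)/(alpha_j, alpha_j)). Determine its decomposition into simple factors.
A_7 (sl(8)) + B_2 (so(5))

The diagram associated to this matrix has two connected components: the simple roots {alpha_3, alpha_4, alpha_5, alpha_6, alpha_7, alpha_8, alpha_9} form a chain of 7 nodes with single edges (A_7), and {alpha_1, alpha_2} form a chain of 2 nodes with a double edge at one end; the terminal node there is the unique short simple root (B_2). A semisimple Lie algebra decomposes uniquely as the direct sum of simple ideals, one per connected component of its Dynkin diagram, so g ≅ A_7 ⊕ B_2 (dimension 63 + 10 = 73).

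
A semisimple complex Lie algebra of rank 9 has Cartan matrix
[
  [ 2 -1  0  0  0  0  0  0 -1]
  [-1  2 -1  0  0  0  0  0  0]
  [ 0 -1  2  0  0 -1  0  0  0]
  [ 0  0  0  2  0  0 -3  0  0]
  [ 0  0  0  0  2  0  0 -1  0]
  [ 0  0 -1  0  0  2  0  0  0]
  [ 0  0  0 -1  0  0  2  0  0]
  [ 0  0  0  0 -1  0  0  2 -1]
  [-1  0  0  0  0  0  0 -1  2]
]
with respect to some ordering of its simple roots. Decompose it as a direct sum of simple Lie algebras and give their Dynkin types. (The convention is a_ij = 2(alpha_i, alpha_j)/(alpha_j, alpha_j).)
The diagram associated to this matrix has two connected components: the simple roots {alpha_1, alpha_2, alpha_3, alpha_5, alpha_6, alpha_8, alpha_9} form a chain of 7 nodes with single edges (A_7), and {alpha_4, alpha_7} form two nodes joined by a triple edge (G_2). A semisimple Lie algebra decomposes uniquely as the direct sum of simple ideals, one per connected component of its Dynkin diagram, so g ≅ A_7 ⊕ G_2 (dimension 63 + 14 = 77).

A_7 + G_2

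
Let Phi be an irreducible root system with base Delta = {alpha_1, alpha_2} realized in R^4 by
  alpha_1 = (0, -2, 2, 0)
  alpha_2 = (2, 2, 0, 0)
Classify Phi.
Compute the Cartan integers a_ij = 2(alpha_i, alpha_j)/(alpha_j, alpha_j); the resulting 2x2 Cartan matrix is
[[2, -1], [-1, 2]].
All simple roots have the same length, so the diagram is simply laced. The associated Dynkin diagram is a chain of 2 nodes with single edges (A_2), so the type is A_2 (the algebra sl(3)).

A_2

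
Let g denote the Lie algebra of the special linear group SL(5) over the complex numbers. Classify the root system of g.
This is sl(5), which has dimension 5^2 - 1 = 24 and rank 5 - 1 = 4 (a Cartan subalgebra is the diagonal traceless matrices). In the classification of classical Lie algebras, the special linear algebra sl(n+1) has type A_n; here n = 4, so the Dynkin diagram is a chain of 4 nodes with single edges (A_4). Hence the type is A_4.

A_4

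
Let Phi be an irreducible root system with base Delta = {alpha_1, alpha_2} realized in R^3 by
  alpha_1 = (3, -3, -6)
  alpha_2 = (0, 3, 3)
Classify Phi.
Compute the Cartan integers a_ij = 2(alpha_i, alpha_j)/(alpha_j, alpha_j); the resulting 2x2 Cartan matrix is
[[2, -3], [-1, 2]].
The roots have two lengths (squared-length ratio 3:1); the short ones are alpha_{2}. The associated Dynkin diagram is two nodes joined by a triple edge (G_2), so the type is G_2.

G_2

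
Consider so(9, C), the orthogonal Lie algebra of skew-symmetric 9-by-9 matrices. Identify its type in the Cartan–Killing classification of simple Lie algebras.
This is so(9) with 9 odd, which has dimension 9(9-1)/2 = 36 and rank (9-1)/2 = 4. In the classification of classical Lie algebras, the orthogonal algebra so(2n+1) in an odd number of variables has type B_n; here n = 4, so the Dynkin diagram is a chain of 4 nodes with a double edge at one end; the terminal node there is the unique short simple root (B_4). Hence the type is B_4.

B4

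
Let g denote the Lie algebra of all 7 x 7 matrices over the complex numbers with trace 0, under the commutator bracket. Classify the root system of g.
This is sl(7), which has dimension 7^2 - 1 = 48 and rank 7 - 1 = 6 (a Cartan subalgebra is the diagonal traceless matrices). In the classification of classical Lie algebras, the special linear algebra sl(n+1) has type A_n; here n = 6, so the Dynkin diagram is a chain of 6 nodes with single edges (A_6). Hence the type is A_6.

type A_6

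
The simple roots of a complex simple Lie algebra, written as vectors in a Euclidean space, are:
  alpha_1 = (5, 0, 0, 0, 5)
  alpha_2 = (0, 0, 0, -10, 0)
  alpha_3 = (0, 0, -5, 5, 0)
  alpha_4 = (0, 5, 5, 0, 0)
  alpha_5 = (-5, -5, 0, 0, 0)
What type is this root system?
Compute the Cartan integers a_ij = 2(alpha_i, alpha_j)/(alpha_j, alpha_j); the resulting 5x5 Cartan matrix is
[[2, 0, 0, 0, -1], [0, 2, -2, 0, 0], [0, -1, 2, -1, 0], [0, 0, -1, 2, -1], [-1, 0, 0, -1, 2]].
The roots have two lengths (squared-length ratio 2:1); the short ones are alpha_{1,3,4,5}. The associated Dynkin diagram is a chain of 5 nodes with a double edge at one end; the terminal node there is the unique long simple root (C_5), so the type is C_5 (the algebra sp(10)).

C_5 (sp(10))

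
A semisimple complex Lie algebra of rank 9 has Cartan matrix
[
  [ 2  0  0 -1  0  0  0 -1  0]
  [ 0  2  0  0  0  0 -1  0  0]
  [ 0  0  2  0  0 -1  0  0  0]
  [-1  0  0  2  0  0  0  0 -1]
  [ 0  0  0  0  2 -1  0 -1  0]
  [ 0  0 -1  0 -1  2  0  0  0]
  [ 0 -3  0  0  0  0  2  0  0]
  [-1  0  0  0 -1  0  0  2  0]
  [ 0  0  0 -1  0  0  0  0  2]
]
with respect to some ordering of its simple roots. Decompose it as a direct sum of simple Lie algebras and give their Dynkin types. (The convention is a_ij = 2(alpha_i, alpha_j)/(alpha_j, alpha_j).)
The diagram associated to this matrix has two connected components: the simple roots {alpha_1, alpha_3, alpha_4, alpha_5, alpha_6, alpha_8, alpha_9} form a chain of 7 nodes with single edges (A_7), and {alpha_2, alpha_7} form two nodes joined by a triple edge (G_2). A semisimple Lie algebra decomposes uniquely as the direct sum of simple ideals, one per connected component of its Dynkin diagram, so g ≅ A_7 ⊕ G_2 (dimension 63 + 14 = 77).

A_7 (sl(8)) + G_2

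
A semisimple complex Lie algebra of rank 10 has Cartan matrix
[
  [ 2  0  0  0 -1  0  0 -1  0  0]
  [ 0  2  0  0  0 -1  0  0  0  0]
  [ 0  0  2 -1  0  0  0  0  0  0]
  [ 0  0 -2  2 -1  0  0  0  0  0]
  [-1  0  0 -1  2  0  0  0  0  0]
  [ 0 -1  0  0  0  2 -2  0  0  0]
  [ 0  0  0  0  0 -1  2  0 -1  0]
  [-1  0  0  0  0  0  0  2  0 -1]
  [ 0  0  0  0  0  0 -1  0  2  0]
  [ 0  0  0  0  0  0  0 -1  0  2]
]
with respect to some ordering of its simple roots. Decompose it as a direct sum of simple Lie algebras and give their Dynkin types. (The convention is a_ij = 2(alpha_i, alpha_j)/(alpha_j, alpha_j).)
B_6 ⊕ F_4

The diagram associated to this matrix has two connected components: the simple roots {alpha_1, alpha_3, alpha_4, alpha_5, alpha_8, alpha_10} form a chain of 6 nodes with a double edge at one end; the terminal node there is the unique short simple root (B_6), and {alpha_2, alpha_6, alpha_7, alpha_9} form a chain of 4 nodes with a double edge between the middle two (F_4). A semisimple Lie algebra decomposes uniquely as the direct sum of simple ideals, one per connected component of its Dynkin diagram, so g ≅ B_6 ⊕ F_4 (dimension 78 + 52 = 130).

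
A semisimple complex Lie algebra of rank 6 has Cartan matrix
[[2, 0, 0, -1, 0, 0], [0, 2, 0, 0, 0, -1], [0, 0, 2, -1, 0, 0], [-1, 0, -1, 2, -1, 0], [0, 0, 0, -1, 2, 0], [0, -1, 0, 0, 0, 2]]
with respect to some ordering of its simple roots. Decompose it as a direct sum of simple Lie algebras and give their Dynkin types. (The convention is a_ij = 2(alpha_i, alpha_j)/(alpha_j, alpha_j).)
The diagram associated to this matrix has two connected components: the simple roots {alpha_2, alpha_6} form a chain of 2 nodes with single edges (A_2), and {alpha_1, alpha_3, alpha_4, alpha_5} form a chain of 2 nodes with a fork of two nodes at one end (D_4). A semisimple Lie algebra decomposes uniquely as the direct sum of simple ideals, one per connected component of its Dynkin diagram, so g ≅ A_2 ⊕ D_4 (dimension 8 + 28 = 36).

type A_2 ⊕ type D_4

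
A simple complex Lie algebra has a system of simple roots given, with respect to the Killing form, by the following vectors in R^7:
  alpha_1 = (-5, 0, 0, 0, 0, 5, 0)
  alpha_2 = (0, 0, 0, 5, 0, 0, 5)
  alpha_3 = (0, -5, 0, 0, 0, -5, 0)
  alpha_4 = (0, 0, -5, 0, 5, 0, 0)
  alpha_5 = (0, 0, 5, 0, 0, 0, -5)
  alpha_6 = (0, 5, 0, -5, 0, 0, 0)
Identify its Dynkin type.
A_6

Compute the Cartan integers a_ij = 2(alpha_i, alpha_j)/(alpha_j, alpha_j); the resulting 6x6 Cartan matrix is
[[2, 0, -1, 0, 0, 0], [0, 2, 0, 0, -1, -1], [-1, 0, 2, 0, 0, -1], [0, 0, 0, 2, -1, 0], [0, -1, 0, -1, 2, 0], [0, -1, -1, 0, 0, 2]].
All simple roots have the same length, so the diagram is simply laced. The associated Dynkin diagram is a chain of 6 nodes with single edges (A_6), so the type is A_6 (the algebra sl(7)).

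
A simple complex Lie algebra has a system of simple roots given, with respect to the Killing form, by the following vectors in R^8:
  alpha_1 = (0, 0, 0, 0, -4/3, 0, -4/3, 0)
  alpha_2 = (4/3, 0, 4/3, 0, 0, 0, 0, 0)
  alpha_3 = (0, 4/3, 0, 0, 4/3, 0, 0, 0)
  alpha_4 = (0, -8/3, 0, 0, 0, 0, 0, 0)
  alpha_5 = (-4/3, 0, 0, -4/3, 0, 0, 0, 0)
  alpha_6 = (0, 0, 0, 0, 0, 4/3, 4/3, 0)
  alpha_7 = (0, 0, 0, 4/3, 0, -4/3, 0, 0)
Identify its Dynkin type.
Compute the Cartan integers a_ij = 2(alpha_i, alpha_j)/(alpha_j, alpha_j); the resulting 7x7 Cartan matrix is
[[2, 0, -1, 0, 0, -1, 0], [0, 2, 0, 0, -1, 0, 0], [-1, 0, 2, -1, 0, 0, 0], [0, 0, -2, 2, 0, 0, 0], [0, -1, 0, 0, 2, 0, -1], [-1, 0, 0, 0, 0, 2, -1], [0, 0, 0, 0, -1, -1, 2]].
The roots have two lengths (squared-length ratio 2:1); the short ones are alpha_{1,2,3,5,6,7}. The associated Dynkin diagram is a chain of 7 nodes with a double edge at one end; the terminal node there is the unique long simple root (C_7), so the type is C_7 (the algebra sp(14)).

C_7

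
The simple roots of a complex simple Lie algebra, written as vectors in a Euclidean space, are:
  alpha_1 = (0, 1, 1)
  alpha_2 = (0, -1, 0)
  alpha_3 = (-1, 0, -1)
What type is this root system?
B3

Compute the Cartan integers a_ij = 2(alpha_i, alpha_j)/(alpha_j, alpha_j); the resulting 3x3 Cartan matrix is
[[2, -2, -1], [-1, 2, 0], [-1, 0, 2]].
The roots have two lengths (squared-length ratio 2:1); the short ones are alpha_{2}. The associated Dynkin diagram is a chain of 3 nodes with a double edge at one end; the terminal node there is the unique short simple root (B_3), so the type is B_3 (the algebra so(7)).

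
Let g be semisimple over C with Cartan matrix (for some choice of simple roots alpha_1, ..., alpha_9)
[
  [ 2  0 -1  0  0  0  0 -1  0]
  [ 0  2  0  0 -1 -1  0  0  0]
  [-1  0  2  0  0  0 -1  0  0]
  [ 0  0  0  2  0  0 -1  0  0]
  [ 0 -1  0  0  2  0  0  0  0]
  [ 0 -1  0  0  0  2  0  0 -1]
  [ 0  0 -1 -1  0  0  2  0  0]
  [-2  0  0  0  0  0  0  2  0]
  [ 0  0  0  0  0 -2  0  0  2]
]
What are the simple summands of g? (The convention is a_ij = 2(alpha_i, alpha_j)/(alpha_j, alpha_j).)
C4 + C5

The diagram associated to this matrix has two connected components: the simple roots {alpha_2, alpha_5, alpha_6, alpha_9} form a chain of 4 nodes with a double edge at one end; the terminal node there is the unique long simple root (C_4), and {alpha_1, alpha_3, alpha_4, alpha_7, alpha_8} form a chain of 5 nodes with a double edge at one end; the terminal node there is the unique long simple root (C_5). A semisimple Lie algebra decomposes uniquely as the direct sum of simple ideals, one per connected component of its Dynkin diagram, so g ≅ C_4 ⊕ C_5 (dimension 36 + 55 = 91).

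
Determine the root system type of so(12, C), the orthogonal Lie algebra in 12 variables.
This is so(12) with 12 even, which has dimension 12(12-1)/2 = 66 and rank 12/2 = 6. In the classification of classical Lie algebras, the orthogonal algebra so(2n) in an even number of variables has type D_n; here n = 6, so the Dynkin diagram is a chain of 4 nodes with a fork of two nodes at one end (D_6). Hence the type is D_6.

D_6 (so(12))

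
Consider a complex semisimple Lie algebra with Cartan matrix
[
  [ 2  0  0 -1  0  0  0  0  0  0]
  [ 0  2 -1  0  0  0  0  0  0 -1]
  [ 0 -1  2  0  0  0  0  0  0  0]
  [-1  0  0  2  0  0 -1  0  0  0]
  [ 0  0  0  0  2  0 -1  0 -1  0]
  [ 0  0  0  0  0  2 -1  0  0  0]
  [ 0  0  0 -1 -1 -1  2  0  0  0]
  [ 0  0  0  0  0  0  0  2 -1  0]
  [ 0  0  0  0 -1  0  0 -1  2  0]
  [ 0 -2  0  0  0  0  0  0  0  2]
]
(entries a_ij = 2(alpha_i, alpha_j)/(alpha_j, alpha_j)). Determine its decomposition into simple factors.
type C_3 + type E_7

The diagram associated to this matrix has two connected components: the simple roots {alpha_2, alpha_3, alpha_10} form a chain of 3 nodes with a double edge at one end; the terminal node there is the unique long simple root (C_3), and {alpha_1, alpha_4, alpha_5, alpha_6, alpha_7, alpha_8, alpha_9} form a chain of 6 nodes with one extra node attached to the third node from one end (E_7). A semisimple Lie algebra decomposes uniquely as the direct sum of simple ideals, one per connected component of its Dynkin diagram, so g ≅ C_3 ⊕ E_7 (dimension 21 + 133 = 154).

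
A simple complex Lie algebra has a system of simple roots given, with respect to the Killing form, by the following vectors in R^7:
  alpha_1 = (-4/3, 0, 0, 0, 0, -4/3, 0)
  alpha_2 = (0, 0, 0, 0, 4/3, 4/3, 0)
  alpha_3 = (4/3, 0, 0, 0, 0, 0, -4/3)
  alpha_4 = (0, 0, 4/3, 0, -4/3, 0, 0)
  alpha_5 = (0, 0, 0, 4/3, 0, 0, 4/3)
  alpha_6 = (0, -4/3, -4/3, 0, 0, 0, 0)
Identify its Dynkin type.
A_6

Compute the Cartan integers a_ij = 2(alpha_i, alpha_j)/(alpha_j, alpha_j); the resulting 6x6 Cartan matrix is
[[2, -1, -1, 0, 0, 0], [-1, 2, 0, -1, 0, 0], [-1, 0, 2, 0, -1, 0], [0, -1, 0, 2, 0, -1], [0, 0, -1, 0, 2, 0], [0, 0, 0, -1, 0, 2]].
All simple roots have the same length, so the diagram is simply laced. The associated Dynkin diagram is a chain of 6 nodes with single edges (A_6), so the type is A_6 (the algebra sl(7)).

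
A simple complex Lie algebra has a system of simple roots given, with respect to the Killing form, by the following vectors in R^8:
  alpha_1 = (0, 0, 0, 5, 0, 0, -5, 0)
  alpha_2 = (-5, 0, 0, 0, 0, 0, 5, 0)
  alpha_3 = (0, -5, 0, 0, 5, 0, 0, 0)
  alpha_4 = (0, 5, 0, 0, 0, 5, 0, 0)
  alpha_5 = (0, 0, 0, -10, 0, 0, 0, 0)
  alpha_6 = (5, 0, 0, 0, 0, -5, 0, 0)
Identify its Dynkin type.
Compute the Cartan integers a_ij = 2(alpha_i, alpha_j)/(alpha_j, alpha_j); the resulting 6x6 Cartan matrix is
[[2, -1, 0, 0, -1, 0], [-1, 2, 0, 0, 0, -1], [0, 0, 2, -1, 0, 0], [0, 0, -1, 2, 0, -1], [-2, 0, 0, 0, 2, 0], [0, -1, 0, -1, 0, 2]].
The roots have two lengths (squared-length ratio 2:1); the short ones are alpha_{1,2,3,4,6}. The associated Dynkin diagram is a chain of 6 nodes with a double edge at one end; the terminal node there is the unique long simple root (C_6), so the type is C_6 (the algebra sp(12)).

C_6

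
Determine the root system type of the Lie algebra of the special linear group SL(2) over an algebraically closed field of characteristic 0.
This is sl(2), which has dimension 2^2 - 1 = 3 and rank 2 - 1 = 1 (a Cartan subalgebra is the diagonal traceless matrices). In the classification of classical Lie algebras, the special linear algebra sl(n+1) has type A_n; here n = 1, so the Dynkin diagram is a chain of 1 nodes with single edges (A_1). Hence the type is A_1.

type A_1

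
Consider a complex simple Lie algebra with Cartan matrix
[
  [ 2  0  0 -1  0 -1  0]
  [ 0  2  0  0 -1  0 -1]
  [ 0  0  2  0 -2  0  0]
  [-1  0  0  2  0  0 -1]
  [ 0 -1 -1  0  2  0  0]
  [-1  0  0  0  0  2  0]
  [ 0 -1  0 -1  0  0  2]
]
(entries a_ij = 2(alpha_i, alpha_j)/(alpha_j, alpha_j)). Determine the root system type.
C7

The matrix has rank 7 with 2's on the diagonal. Reading the off-diagonal entries as Dynkin edges (a single edge where a_ij = a_ji = -1; a double or triple edge where a_ij * a_ji = 2 or 3), the diagram is a chain of 7 nodes with a double edge at one end; the terminal node there is the unique long simple root (C_7). One simple-root ordering that puts it in standard form is (alpha_6, alpha_1, alpha_4, alpha_7, alpha_2, alpha_5, alpha_3). So the algebra is type C_7, i.e. sp(14).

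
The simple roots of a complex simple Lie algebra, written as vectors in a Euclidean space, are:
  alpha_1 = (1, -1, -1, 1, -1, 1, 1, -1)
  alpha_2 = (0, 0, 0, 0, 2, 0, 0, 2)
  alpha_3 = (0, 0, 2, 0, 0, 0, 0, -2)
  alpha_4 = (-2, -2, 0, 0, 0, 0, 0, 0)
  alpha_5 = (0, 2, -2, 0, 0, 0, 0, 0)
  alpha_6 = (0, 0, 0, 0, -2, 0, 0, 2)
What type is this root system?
Compute the Cartan integers a_ij = 2(alpha_i, alpha_j)/(alpha_j, alpha_j); the resulting 6x6 Cartan matrix is
[[2, -1, 0, 0, 0, 0], [-1, 2, -1, 0, 0, 0], [0, -1, 2, 0, -1, -1], [0, 0, 0, 2, -1, 0], [0, 0, -1, -1, 2, 0], [0, 0, -1, 0, 0, 2]].
All simple roots have the same length, so the diagram is simply laced. The associated Dynkin diagram is a chain of 5 nodes with one extra node attached to the third node from one end (E_6), so the type is E_6.

E6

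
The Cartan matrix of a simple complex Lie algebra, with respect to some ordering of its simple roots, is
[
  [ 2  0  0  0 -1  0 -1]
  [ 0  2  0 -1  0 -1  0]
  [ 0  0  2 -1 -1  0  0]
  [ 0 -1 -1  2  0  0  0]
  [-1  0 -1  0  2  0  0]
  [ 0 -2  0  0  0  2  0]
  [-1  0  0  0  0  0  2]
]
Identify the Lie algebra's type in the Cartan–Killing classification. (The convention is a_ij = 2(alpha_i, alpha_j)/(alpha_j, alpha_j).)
The matrix has rank 7 with 2's on the diagonal. Reading the off-diagonal entries as Dynkin edges (a single edge where a_ij = a_ji = -1; a double or triple edge where a_ij * a_ji = 2 or 3), the diagram is a chain of 7 nodes with a double edge at one end; the terminal node there is the unique long simple root (C_7). One simple-root ordering that puts it in standard form is (alpha_7, alpha_1, alpha_5, alpha_3, alpha_4, alpha_2, alpha_6). So the algebra is type C_7, i.e. sp(14).

type C_7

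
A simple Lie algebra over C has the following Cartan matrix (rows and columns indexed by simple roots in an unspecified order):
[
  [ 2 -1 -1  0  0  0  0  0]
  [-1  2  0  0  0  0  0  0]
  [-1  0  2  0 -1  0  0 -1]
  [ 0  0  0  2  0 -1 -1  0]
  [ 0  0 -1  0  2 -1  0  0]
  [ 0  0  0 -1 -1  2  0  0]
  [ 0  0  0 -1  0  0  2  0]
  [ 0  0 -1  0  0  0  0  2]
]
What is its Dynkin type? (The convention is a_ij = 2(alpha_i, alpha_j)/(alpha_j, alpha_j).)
E_8

The matrix has rank 8 with 2's on the diagonal. Reading the off-diagonal entries as Dynkin edges (a single edge where a_ij = a_ji = -1; a double or triple edge where a_ij * a_ji = 2 or 3), the diagram is a chain of 7 nodes with one extra node attached to the third node from one end (E_8). One simple-root ordering that puts it in standard form is (alpha_2, alpha_8, alpha_1, alpha_3, alpha_5, alpha_6, alpha_4, alpha_7). So the algebra is type E_8.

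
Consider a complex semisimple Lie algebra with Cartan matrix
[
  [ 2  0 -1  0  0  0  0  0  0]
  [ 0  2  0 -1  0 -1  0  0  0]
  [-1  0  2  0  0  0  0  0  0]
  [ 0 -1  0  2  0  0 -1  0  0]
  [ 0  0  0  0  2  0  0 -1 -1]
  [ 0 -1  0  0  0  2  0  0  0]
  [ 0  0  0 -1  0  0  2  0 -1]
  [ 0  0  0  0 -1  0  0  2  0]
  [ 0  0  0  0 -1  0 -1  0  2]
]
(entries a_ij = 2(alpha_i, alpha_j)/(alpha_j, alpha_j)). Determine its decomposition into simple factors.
A2 ⊕ A7

The diagram associated to this matrix has two connected components: the simple roots {alpha_1, alpha_3} form a chain of 2 nodes with single edges (A_2), and {alpha_2, alpha_4, alpha_5, alpha_6, alpha_7, alpha_8, alpha_9} form a chain of 7 nodes with single edges (A_7). A semisimple Lie algebra decomposes uniquely as the direct sum of simple ideals, one per connected component of its Dynkin diagram, so g ≅ A_2 ⊕ A_7 (dimension 8 + 63 = 71).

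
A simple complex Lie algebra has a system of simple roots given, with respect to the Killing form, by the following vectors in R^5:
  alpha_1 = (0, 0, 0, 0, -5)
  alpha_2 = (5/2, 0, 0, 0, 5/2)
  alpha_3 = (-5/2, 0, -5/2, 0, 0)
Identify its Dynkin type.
C3

Compute the Cartan integers a_ij = 2(alpha_i, alpha_j)/(alpha_j, alpha_j); the resulting 3x3 Cartan matrix is
[[2, -2, 0], [-1, 2, -1], [0, -1, 2]].
The roots have two lengths (squared-length ratio 2:1); the short ones are alpha_{2,3}. The associated Dynkin diagram is a chain of 3 nodes with a double edge at one end; the terminal node there is the unique long simple root (C_3), so the type is C_3 (the algebra sp(6)).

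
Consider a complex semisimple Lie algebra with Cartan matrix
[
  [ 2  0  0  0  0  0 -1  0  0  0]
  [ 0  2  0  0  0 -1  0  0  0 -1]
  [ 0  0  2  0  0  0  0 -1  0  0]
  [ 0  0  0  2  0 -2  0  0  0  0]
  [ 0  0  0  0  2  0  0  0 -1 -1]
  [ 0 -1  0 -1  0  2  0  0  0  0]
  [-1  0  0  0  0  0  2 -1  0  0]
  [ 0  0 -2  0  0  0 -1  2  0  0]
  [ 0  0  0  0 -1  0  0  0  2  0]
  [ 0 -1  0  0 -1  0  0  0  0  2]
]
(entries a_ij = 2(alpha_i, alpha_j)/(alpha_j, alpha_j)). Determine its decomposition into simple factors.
The diagram associated to this matrix has two connected components: the simple roots {alpha_1, alpha_3, alpha_7, alpha_8} form a chain of 4 nodes with a double edge at one end; the terminal node there is the unique short simple root (B_4), and {alpha_2, alpha_4, alpha_5, alpha_6, alpha_9, alpha_10} form a chain of 6 nodes with a double edge at one end; the terminal node there is the unique long simple root (C_6). A semisimple Lie algebra decomposes uniquely as the direct sum of simple ideals, one per connected component of its Dynkin diagram, so g ≅ B_4 ⊕ C_6 (dimension 36 + 78 = 114).

B4 + C6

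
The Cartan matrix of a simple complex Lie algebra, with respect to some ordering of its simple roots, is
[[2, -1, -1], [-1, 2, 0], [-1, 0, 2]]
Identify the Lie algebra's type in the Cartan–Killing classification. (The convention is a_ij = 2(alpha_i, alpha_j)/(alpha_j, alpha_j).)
The matrix has rank 3 with 2's on the diagonal. Reading the off-diagonal entries as Dynkin edges (a single edge where a_ij = a_ji = -1; a double or triple edge where a_ij * a_ji = 2 or 3), the diagram is a chain of 3 nodes with single edges (A_3). One simple-root ordering that puts it in standard form is (alpha_2, alpha_1, alpha_3). So the algebra is type A_3, i.e. sl(4).

A3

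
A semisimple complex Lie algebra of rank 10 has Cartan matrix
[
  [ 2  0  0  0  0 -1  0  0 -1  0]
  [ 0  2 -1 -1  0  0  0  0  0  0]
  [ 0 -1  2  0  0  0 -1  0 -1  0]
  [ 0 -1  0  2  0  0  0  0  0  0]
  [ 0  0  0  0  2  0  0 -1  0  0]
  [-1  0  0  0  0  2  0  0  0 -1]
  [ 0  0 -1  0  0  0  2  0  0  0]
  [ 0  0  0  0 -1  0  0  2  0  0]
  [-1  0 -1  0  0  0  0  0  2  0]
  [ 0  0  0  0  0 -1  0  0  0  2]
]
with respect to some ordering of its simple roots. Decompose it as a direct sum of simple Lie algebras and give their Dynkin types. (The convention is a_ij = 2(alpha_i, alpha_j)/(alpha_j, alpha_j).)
The diagram associated to this matrix has two connected components: the simple roots {alpha_5, alpha_8} form a chain of 2 nodes with single edges (A_2), and {alpha_1, alpha_2, alpha_3, alpha_4, alpha_6, alpha_7, alpha_9, alpha_10} form a chain of 7 nodes with one extra node attached to the third node from one end (E_8). A semisimple Lie algebra decomposes uniquely as the direct sum of simple ideals, one per connected component of its Dynkin diagram, so g ≅ A_2 ⊕ E_8 (dimension 8 + 248 = 256).

A_2 (sl(3)) + E_8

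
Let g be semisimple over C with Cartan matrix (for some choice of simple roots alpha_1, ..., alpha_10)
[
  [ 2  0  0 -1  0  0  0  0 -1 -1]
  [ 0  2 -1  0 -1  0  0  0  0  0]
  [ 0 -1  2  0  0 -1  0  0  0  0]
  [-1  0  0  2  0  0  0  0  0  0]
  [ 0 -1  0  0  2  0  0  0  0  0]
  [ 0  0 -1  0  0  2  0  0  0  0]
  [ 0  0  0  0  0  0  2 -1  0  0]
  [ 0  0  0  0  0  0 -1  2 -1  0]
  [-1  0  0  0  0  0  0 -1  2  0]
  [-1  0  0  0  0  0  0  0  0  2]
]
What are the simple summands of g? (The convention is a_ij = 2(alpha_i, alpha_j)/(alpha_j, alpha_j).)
The diagram associated to this matrix has two connected components: the simple roots {alpha_2, alpha_3, alpha_5, alpha_6} form a chain of 4 nodes with single edges (A_4), and {alpha_1, alpha_4, alpha_7, alpha_8, alpha_9, alpha_10} form a chain of 4 nodes with a fork of two nodes at one end (D_6). A semisimple Lie algebra decomposes uniquely as the direct sum of simple ideals, one per connected component of its Dynkin diagram, so g ≅ A_4 ⊕ D_6 (dimension 24 + 66 = 90).

type A_4 + type D_6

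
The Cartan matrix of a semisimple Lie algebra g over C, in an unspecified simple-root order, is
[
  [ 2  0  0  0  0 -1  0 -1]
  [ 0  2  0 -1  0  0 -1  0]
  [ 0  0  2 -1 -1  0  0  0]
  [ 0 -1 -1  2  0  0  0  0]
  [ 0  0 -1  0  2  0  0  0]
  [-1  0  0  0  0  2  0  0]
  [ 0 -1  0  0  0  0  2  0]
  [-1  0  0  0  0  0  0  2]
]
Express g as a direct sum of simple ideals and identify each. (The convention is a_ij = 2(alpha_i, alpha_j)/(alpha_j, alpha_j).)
The diagram associated to this matrix has two connected components: the simple roots {alpha_1, alpha_6, alpha_8} form a chain of 3 nodes with single edges (A_3), and {alpha_2, alpha_3, alpha_4, alpha_5, alpha_7} form a chain of 5 nodes with single edges (A_5). A semisimple Lie algebra decomposes uniquely as the direct sum of simple ideals, one per connected component of its Dynkin diagram, so g ≅ A_3 ⊕ A_5 (dimension 15 + 35 = 50).

A3 + A5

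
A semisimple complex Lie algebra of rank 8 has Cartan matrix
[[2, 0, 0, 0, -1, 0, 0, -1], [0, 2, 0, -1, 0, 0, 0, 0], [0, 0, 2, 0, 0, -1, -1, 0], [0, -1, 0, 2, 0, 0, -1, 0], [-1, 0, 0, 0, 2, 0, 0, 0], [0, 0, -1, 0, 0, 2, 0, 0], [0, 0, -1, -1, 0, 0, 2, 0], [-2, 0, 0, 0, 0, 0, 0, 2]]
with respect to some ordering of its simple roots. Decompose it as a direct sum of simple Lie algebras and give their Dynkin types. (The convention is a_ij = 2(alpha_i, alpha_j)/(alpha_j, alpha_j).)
The diagram associated to this matrix has two connected components: the simple roots {alpha_2, alpha_3, alpha_4, alpha_6, alpha_7} form a chain of 5 nodes with single edges (A_5), and {alpha_1, alpha_5, alpha_8} form a chain of 3 nodes with a double edge at one end; the terminal node there is the unique long simple root (C_3). A semisimple Lie algebra decomposes uniquely as the direct sum of simple ideals, one per connected component of its Dynkin diagram, so g ≅ A_5 ⊕ C_3 (dimension 35 + 21 = 56).

type A_5 + type C_3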